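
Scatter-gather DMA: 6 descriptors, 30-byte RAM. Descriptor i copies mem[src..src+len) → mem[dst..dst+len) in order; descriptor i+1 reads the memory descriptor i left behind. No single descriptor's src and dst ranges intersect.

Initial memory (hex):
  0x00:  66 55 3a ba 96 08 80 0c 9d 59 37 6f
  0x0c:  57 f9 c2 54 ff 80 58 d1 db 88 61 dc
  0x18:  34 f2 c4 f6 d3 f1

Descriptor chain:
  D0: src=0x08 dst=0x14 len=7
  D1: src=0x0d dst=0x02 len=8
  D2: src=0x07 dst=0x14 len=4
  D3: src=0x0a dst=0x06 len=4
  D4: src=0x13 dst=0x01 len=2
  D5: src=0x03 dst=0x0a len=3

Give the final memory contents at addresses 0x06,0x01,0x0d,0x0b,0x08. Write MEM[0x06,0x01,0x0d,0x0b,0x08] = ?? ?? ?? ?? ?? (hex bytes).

MEM[0x06,0x01,0x0d,0x0b,0x08] = 37 d1 f9 54 57

[0] 0x08->0x14 len=7 : 9d 59 37 6f 57 f9 c2
[1] 0x0d->0x02 len=8 : f9 c2 54 ff 80 58 d1 9d
[2] 0x07->0x14 len=4 : 58 d1 9d 37
[3] 0x0a->0x06 len=4 : 37 6f 57 f9
[4] 0x13->0x01 len=2 : d1 58
[5] 0x03->0x0a len=3 : c2 54 ff
query mem[0x06]=0x37, mem[0x01]=0xd1, mem[0x0d]=0xf9, mem[0x0b]=0x54, mem[0x08]=0x57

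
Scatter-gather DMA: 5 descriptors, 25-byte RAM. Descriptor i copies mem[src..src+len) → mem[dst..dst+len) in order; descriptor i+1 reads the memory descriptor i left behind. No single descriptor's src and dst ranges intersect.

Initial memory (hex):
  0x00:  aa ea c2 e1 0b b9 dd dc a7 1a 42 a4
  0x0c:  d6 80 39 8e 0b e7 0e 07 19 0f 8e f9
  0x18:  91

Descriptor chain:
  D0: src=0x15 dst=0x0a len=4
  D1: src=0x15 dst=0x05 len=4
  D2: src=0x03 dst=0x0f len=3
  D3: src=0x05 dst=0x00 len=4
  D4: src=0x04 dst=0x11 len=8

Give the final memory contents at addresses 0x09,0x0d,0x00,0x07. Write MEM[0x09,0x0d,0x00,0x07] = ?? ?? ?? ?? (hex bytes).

MEM[0x09,0x0d,0x00,0x07] = 1a 91 0f f9

D0: mem[0x0a..0x0d] <- [0f 8e f9 91]
D1: mem[0x05..0x08] <- [0f 8e f9 91]
D2: mem[0x0f..0x11] <- [e1 0b 0f]
D3: mem[0x00..0x03] <- [0f 8e f9 91]
D4: mem[0x11..0x18] <- [0b 0f 8e f9 91 1a 0f 8e]
query mem[0x09]=0x1a, mem[0x0d]=0x91, mem[0x00]=0x0f, mem[0x07]=0xf9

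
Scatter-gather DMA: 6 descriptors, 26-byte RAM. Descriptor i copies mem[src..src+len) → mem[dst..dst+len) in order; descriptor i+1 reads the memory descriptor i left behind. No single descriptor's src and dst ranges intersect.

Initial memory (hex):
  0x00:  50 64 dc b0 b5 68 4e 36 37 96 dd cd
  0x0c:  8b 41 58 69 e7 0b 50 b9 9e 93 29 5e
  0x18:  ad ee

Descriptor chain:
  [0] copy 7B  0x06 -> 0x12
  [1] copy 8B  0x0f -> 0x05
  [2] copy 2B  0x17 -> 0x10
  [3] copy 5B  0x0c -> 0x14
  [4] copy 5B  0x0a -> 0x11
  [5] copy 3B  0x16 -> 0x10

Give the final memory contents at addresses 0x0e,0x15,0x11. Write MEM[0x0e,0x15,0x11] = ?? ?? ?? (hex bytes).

MEM[0x0e,0x15,0x11] = 58 58 69

  after D0: wrote 7B at 0x12 = 4e363796ddcd8b
  after D1: wrote 8B at 0x05 = 69e70b4e363796dd
  after D2: wrote 2B at 0x10 = cd8b
  after D3: wrote 5B at 0x14 = dd415869cd
  after D4: wrote 5B at 0x11 = 3796dd4158
  after D5: wrote 3B at 0x10 = 5869cd
query mem[0x0e]=0x58, mem[0x15]=0x58, mem[0x11]=0x69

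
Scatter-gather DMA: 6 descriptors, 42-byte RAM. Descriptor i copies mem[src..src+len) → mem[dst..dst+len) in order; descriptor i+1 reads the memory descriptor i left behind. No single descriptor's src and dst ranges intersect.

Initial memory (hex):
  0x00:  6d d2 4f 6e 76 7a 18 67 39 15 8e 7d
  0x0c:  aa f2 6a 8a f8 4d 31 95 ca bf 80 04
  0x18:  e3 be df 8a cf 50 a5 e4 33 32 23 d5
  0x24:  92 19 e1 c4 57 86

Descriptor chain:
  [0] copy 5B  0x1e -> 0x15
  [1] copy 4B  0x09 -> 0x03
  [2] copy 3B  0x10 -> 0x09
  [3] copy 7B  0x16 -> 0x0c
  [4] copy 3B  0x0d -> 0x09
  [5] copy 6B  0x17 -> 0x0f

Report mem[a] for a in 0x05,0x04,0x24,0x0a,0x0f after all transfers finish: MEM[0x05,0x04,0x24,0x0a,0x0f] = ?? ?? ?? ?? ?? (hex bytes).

#0 dst[0x15+5] := {0xa5,0xe4,0x33,0x32,0x23}
#1 dst[0x03+4] := {0x15,0x8e,0x7d,0xaa}
#2 dst[0x09+3] := {0xf8,0x4d,0x31}
#3 dst[0x0c+7] := {0xe4,0x33,0x32,0x23,0xdf,0x8a,0xcf}
#4 dst[0x09+3] := {0x33,0x32,0x23}
#5 dst[0x0f+6] := {0x33,0x32,0x23,0xdf,0x8a,0xcf}
query mem[0x05]=0x7d, mem[0x04]=0x8e, mem[0x24]=0x92, mem[0x0a]=0x32, mem[0x0f]=0x33

MEM[0x05,0x04,0x24,0x0a,0x0f] = 7d 8e 92 32 33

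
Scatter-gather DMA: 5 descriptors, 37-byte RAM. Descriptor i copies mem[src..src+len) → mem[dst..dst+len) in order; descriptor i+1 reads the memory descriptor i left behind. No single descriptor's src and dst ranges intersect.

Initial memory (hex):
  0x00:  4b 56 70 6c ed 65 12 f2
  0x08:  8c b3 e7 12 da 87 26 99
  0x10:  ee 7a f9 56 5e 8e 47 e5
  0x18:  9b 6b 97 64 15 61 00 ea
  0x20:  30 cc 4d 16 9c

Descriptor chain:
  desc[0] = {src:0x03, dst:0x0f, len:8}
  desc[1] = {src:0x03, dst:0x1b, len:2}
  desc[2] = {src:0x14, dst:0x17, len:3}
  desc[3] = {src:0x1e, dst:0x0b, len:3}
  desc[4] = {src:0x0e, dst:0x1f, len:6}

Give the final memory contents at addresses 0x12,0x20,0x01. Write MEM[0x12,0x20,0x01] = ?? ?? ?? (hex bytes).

MEM[0x12,0x20,0x01] = 12 6c 56

  after D0: wrote 8B at 0x0f = 6ced6512f28cb3e7
  after D1: wrote 2B at 0x1b = 6ced
  after D2: wrote 3B at 0x17 = 8cb3e7
  after D3: wrote 3B at 0x0b = 00ea30
  after D4: wrote 6B at 0x1f = 266ced6512f2
query mem[0x12]=0x12, mem[0x20]=0x6c, mem[0x01]=0x56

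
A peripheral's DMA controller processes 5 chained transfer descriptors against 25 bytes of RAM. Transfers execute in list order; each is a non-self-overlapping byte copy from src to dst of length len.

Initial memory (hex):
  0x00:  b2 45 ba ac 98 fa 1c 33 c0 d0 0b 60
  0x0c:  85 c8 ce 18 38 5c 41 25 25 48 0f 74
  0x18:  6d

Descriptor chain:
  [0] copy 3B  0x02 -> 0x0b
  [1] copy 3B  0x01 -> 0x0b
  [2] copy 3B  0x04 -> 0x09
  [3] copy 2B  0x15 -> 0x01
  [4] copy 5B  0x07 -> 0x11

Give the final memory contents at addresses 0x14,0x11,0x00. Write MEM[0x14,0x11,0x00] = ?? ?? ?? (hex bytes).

MEM[0x14,0x11,0x00] = fa 33 b2

#0 dst[0x0b+3] := {0xba,0xac,0x98}
#1 dst[0x0b+3] := {0x45,0xba,0xac}
#2 dst[0x09+3] := {0x98,0xfa,0x1c}
#3 dst[0x01+2] := {0x48,0x0f}
#4 dst[0x11+5] := {0x33,0xc0,0x98,0xfa,0x1c}
query mem[0x14]=0xfa, mem[0x11]=0x33, mem[0x00]=0xb2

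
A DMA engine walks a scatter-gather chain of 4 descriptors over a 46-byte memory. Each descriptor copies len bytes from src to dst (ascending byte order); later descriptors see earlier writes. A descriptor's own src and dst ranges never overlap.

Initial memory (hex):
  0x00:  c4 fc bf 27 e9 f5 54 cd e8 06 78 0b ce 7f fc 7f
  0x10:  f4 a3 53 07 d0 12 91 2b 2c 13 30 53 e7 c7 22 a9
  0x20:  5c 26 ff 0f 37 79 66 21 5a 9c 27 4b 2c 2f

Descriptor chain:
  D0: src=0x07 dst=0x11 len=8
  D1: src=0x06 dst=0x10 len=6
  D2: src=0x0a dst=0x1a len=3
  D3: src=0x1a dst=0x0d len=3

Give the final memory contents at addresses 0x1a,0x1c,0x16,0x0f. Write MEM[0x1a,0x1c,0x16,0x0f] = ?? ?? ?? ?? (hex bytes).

[0] 0x07->0x11 len=8 : cd e8 06 78 0b ce 7f fc
[1] 0x06->0x10 len=6 : 54 cd e8 06 78 0b
[2] 0x0a->0x1a len=3 : 78 0b ce
[3] 0x1a->0x0d len=3 : 78 0b ce
query mem[0x1a]=0x78, mem[0x1c]=0xce, mem[0x16]=0xce, mem[0x0f]=0xce

MEM[0x1a,0x1c,0x16,0x0f] = 78 ce ce ce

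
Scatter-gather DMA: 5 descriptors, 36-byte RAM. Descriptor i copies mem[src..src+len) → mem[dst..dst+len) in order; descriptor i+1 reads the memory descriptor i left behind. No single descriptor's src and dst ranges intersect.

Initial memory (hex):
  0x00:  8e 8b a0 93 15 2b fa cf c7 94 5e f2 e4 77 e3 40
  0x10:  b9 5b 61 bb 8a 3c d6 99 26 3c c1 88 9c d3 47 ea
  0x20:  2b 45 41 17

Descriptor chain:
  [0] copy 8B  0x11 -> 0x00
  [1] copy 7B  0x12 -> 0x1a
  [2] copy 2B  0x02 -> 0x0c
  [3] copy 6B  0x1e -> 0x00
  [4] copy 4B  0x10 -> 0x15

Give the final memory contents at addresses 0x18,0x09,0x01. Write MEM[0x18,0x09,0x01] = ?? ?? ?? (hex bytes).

MEM[0x18,0x09,0x01] = bb 94 99

D0: mem[0x00..0x07] <- [5b 61 bb 8a 3c d6 99 26]
D1: mem[0x1a..0x20] <- [61 bb 8a 3c d6 99 26]
D2: mem[0x0c..0x0d] <- [bb 8a]
D3: mem[0x00..0x05] <- [d6 99 26 45 41 17]
D4: mem[0x15..0x18] <- [b9 5b 61 bb]
query mem[0x18]=0xbb, mem[0x09]=0x94, mem[0x01]=0x99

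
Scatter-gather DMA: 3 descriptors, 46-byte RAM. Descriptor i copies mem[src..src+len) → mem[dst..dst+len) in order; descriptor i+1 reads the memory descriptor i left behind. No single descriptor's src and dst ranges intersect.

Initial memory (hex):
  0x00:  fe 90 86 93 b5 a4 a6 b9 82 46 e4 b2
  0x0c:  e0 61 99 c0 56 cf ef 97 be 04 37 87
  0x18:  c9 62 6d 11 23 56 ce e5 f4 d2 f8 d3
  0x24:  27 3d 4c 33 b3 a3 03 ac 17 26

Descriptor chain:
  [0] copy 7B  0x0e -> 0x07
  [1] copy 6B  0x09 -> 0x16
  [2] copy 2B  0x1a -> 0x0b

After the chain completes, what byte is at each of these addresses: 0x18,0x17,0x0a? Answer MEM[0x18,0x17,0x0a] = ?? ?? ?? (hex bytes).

[0] 0x0e->0x07 len=7 : 99 c0 56 cf ef 97 be
[1] 0x09->0x16 len=6 : 56 cf ef 97 be 99
[2] 0x1a->0x0b len=2 : be 99
query mem[0x18]=0xef, mem[0x17]=0xcf, mem[0x0a]=0xcf

MEM[0x18,0x17,0x0a] = ef cf cf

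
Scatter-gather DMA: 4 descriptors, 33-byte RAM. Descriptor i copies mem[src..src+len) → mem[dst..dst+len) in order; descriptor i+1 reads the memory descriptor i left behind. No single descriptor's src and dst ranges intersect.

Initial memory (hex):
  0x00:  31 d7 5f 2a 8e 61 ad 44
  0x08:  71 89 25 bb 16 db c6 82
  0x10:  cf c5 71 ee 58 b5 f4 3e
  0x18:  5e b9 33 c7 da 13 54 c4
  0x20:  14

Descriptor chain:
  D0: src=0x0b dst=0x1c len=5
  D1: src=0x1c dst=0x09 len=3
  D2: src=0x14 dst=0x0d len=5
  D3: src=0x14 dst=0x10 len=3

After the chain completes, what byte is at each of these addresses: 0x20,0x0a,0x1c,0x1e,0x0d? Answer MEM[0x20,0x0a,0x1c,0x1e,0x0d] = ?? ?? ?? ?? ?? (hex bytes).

MEM[0x20,0x0a,0x1c,0x1e,0x0d] = 82 16 bb db 58

D0: mem[0x1c..0x20] <- [bb 16 db c6 82]
D1: mem[0x09..0x0b] <- [bb 16 db]
D2: mem[0x0d..0x11] <- [58 b5 f4 3e 5e]
D3: mem[0x10..0x12] <- [58 b5 f4]
query mem[0x20]=0x82, mem[0x0a]=0x16, mem[0x1c]=0xbb, mem[0x1e]=0xdb, mem[0x0d]=0x58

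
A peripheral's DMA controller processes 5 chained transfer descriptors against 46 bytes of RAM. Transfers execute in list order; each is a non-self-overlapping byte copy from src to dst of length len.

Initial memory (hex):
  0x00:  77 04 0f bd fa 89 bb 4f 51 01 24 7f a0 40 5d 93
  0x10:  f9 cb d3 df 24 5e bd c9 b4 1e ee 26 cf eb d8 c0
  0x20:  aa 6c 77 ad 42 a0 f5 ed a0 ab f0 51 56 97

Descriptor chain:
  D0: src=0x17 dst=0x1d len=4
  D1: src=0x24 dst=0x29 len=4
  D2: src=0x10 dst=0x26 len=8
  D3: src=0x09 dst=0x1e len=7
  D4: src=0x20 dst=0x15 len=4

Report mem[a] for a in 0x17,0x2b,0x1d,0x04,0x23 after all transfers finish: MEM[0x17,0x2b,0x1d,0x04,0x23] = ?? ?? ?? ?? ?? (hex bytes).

#0 dst[0x1d+4] := {0xc9,0xb4,0x1e,0xee}
#1 dst[0x29+4] := {0x42,0xa0,0xf5,0xed}
#2 dst[0x26+8] := {0xf9,0xcb,0xd3,0xdf,0x24,0x5e,0xbd,0xc9}
#3 dst[0x1e+7] := {0x01,0x24,0x7f,0xa0,0x40,0x5d,0x93}
#4 dst[0x15+4] := {0x7f,0xa0,0x40,0x5d}
query mem[0x17]=0x40, mem[0x2b]=0x5e, mem[0x1d]=0xc9, mem[0x04]=0xfa, mem[0x23]=0x5d

MEM[0x17,0x2b,0x1d,0x04,0x23] = 40 5e c9 fa 5d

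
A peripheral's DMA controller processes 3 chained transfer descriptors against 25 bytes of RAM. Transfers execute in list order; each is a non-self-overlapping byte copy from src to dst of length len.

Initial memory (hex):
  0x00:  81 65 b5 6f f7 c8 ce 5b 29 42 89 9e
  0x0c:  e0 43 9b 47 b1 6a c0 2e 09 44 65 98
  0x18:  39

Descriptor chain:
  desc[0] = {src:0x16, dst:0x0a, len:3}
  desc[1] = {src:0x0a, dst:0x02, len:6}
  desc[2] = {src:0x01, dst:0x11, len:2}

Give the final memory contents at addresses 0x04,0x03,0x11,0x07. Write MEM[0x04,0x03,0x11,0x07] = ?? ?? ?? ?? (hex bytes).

MEM[0x04,0x03,0x11,0x07] = 39 98 65 47

D0: mem[0x0a..0x0c] <- [65 98 39]
D1: mem[0x02..0x07] <- [65 98 39 43 9b 47]
D2: mem[0x11..0x12] <- [65 65]
query mem[0x04]=0x39, mem[0x03]=0x98, mem[0x11]=0x65, mem[0x07]=0x47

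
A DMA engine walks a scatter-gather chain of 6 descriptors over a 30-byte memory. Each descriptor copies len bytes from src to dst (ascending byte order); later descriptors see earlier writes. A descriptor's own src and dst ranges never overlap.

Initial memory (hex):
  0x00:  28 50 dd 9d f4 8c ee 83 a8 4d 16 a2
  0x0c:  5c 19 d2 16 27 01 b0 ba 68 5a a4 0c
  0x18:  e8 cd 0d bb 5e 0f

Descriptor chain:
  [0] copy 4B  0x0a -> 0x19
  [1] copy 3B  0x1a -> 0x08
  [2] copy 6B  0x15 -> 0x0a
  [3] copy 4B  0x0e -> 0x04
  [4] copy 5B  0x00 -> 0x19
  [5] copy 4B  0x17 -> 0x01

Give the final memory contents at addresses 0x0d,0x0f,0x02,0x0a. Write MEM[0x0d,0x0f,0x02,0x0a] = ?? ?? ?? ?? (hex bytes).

#0 dst[0x19+4] := {0x16,0xa2,0x5c,0x19}
#1 dst[0x08+3] := {0xa2,0x5c,0x19}
#2 dst[0x0a+6] := {0x5a,0xa4,0x0c,0xe8,0x16,0xa2}
#3 dst[0x04+4] := {0x16,0xa2,0x27,0x01}
#4 dst[0x19+5] := {0x28,0x50,0xdd,0x9d,0x16}
#5 dst[0x01+4] := {0x0c,0xe8,0x28,0x50}
query mem[0x0d]=0xe8, mem[0x0f]=0xa2, mem[0x02]=0xe8, mem[0x0a]=0x5a

MEM[0x0d,0x0f,0x02,0x0a] = e8 a2 e8 5a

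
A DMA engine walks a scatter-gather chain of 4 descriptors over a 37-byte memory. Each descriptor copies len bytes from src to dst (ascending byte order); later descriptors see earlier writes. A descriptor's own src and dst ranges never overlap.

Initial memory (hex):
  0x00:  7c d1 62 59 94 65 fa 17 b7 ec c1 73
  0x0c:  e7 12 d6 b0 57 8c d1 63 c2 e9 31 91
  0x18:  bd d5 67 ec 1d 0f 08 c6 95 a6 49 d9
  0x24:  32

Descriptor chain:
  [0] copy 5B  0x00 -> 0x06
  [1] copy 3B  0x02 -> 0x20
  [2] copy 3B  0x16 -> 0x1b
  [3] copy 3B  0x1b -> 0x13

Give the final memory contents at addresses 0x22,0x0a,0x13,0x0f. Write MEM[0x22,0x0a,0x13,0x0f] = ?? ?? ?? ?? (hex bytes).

MEM[0x22,0x0a,0x13,0x0f] = 94 94 31 b0

[0] 0x00->0x06 len=5 : 7c d1 62 59 94
[1] 0x02->0x20 len=3 : 62 59 94
[2] 0x16->0x1b len=3 : 31 91 bd
[3] 0x1b->0x13 len=3 : 31 91 bd
query mem[0x22]=0x94, mem[0x0a]=0x94, mem[0x13]=0x31, mem[0x0f]=0xb0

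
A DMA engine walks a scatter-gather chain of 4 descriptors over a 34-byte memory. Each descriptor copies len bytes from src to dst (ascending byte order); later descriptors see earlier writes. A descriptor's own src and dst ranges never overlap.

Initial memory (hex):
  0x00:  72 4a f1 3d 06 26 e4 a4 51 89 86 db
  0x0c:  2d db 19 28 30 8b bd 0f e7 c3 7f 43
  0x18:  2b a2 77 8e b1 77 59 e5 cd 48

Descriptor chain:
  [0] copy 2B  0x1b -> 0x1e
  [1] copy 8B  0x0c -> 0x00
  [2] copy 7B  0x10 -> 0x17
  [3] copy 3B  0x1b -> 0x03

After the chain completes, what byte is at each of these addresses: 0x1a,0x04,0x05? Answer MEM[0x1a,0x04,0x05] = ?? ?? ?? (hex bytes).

[0] 0x1b->0x1e len=2 : 8e b1
[1] 0x0c->0x00 len=8 : 2d db 19 28 30 8b bd 0f
[2] 0x10->0x17 len=7 : 30 8b bd 0f e7 c3 7f
[3] 0x1b->0x03 len=3 : e7 c3 7f
query mem[0x1a]=0x0f, mem[0x04]=0xc3, mem[0x05]=0x7f

MEM[0x1a,0x04,0x05] = 0f c3 7f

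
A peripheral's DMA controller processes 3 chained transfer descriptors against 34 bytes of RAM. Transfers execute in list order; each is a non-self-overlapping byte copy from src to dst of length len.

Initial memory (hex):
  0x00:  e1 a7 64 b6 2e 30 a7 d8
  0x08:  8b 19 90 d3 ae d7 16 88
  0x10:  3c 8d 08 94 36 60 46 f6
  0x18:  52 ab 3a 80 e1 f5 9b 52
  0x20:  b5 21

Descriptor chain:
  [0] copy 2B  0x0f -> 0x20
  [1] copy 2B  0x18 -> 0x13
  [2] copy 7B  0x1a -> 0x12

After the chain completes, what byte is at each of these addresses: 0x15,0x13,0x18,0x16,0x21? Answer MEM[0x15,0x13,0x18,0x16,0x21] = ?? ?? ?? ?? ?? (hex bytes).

#0 dst[0x20+2] := {0x88,0x3c}
#1 dst[0x13+2] := {0x52,0xab}
#2 dst[0x12+7] := {0x3a,0x80,0xe1,0xf5,0x9b,0x52,0x88}
query mem[0x15]=0xf5, mem[0x13]=0x80, mem[0x18]=0x88, mem[0x16]=0x9b, mem[0x21]=0x3c

MEM[0x15,0x13,0x18,0x16,0x21] = f5 80 88 9b 3c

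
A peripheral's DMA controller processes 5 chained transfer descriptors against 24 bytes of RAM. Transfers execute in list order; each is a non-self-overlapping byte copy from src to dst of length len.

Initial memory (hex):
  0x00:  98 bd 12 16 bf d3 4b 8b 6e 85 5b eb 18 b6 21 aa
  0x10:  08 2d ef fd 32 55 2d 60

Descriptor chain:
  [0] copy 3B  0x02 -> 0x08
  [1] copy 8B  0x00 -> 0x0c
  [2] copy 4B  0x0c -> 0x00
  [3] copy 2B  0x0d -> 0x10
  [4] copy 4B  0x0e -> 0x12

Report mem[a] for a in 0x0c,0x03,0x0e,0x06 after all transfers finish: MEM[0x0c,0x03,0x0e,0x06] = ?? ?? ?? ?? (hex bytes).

MEM[0x0c,0x03,0x0e,0x06] = 98 16 12 4b

[0] 0x02->0x08 len=3 : 12 16 bf
[1] 0x00->0x0c len=8 : 98 bd 12 16 bf d3 4b 8b
[2] 0x0c->0x00 len=4 : 98 bd 12 16
[3] 0x0d->0x10 len=2 : bd 12
[4] 0x0e->0x12 len=4 : 12 16 bd 12
query mem[0x0c]=0x98, mem[0x03]=0x16, mem[0x0e]=0x12, mem[0x06]=0x4b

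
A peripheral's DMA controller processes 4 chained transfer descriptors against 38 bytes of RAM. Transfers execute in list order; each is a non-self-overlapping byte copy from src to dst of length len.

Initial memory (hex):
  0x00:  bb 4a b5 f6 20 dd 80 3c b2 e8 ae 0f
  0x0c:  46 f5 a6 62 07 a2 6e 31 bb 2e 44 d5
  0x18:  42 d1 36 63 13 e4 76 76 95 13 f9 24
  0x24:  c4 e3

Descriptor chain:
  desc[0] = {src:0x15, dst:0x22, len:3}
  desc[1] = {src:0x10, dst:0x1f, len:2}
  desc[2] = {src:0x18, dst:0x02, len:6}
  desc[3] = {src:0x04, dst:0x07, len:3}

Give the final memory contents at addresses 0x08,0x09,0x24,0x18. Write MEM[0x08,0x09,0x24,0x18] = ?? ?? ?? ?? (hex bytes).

MEM[0x08,0x09,0x24,0x18] = 63 13 d5 42

#0 dst[0x22+3] := {0x2e,0x44,0xd5}
#1 dst[0x1f+2] := {0x07,0xa2}
#2 dst[0x02+6] := {0x42,0xd1,0x36,0x63,0x13,0xe4}
#3 dst[0x07+3] := {0x36,0x63,0x13}
query mem[0x08]=0x63, mem[0x09]=0x13, mem[0x24]=0xd5, mem[0x18]=0x42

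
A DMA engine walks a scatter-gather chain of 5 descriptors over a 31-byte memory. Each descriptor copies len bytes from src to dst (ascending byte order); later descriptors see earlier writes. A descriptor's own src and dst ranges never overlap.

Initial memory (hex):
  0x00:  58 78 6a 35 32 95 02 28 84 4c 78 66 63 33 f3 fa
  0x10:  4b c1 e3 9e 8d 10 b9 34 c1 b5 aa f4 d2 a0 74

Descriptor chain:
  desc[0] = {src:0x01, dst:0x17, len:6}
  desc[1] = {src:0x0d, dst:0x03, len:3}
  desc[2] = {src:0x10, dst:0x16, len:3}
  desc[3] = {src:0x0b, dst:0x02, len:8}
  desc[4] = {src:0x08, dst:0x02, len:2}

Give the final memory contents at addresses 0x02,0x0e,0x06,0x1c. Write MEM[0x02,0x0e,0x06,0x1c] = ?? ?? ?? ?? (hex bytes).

MEM[0x02,0x0e,0x06,0x1c] = c1 f3 fa 02

  after D0: wrote 6B at 0x17 = 786a35329502
  after D1: wrote 3B at 0x03 = 33f3fa
  after D2: wrote 3B at 0x16 = 4bc1e3
  after D3: wrote 8B at 0x02 = 666333f3fa4bc1e3
  after D4: wrote 2B at 0x02 = c1e3
query mem[0x02]=0xc1, mem[0x0e]=0xf3, mem[0x06]=0xfa, mem[0x1c]=0x02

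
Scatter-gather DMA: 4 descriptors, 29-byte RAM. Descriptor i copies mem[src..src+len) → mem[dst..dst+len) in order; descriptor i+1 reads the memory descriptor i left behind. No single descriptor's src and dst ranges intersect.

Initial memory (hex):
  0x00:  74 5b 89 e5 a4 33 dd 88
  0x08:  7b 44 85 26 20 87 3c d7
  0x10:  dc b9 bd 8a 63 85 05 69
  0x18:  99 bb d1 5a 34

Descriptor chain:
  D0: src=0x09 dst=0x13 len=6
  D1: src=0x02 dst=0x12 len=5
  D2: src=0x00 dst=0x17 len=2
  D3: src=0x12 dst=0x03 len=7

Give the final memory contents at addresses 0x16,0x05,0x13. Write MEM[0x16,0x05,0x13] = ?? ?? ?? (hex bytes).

MEM[0x16,0x05,0x13] = dd a4 e5

  after D0: wrote 6B at 0x13 = 44852620873c
  after D1: wrote 5B at 0x12 = 89e5a433dd
  after D2: wrote 2B at 0x17 = 745b
  after D3: wrote 7B at 0x03 = 89e5a433dd745b
query mem[0x16]=0xdd, mem[0x05]=0xa4, mem[0x13]=0xe5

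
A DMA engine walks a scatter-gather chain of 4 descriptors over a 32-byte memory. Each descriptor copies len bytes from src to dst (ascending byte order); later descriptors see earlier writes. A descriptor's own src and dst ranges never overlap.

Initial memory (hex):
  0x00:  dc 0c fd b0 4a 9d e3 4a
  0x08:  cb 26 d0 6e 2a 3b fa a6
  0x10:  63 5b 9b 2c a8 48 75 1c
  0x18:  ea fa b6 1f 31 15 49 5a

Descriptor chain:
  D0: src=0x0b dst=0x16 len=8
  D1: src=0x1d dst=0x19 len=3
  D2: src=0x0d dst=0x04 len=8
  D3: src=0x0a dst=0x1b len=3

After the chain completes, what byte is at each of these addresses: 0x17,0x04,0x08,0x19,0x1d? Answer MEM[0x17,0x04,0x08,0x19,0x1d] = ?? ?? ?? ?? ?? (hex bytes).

#0 dst[0x16+8] := {0x6e,0x2a,0x3b,0xfa,0xa6,0x63,0x5b,0x9b}
#1 dst[0x19+3] := {0x9b,0x49,0x5a}
#2 dst[0x04+8] := {0x3b,0xfa,0xa6,0x63,0x5b,0x9b,0x2c,0xa8}
#3 dst[0x1b+3] := {0x2c,0xa8,0x2a}
query mem[0x17]=0x2a, mem[0x04]=0x3b, mem[0x08]=0x5b, mem[0x19]=0x9b, mem[0x1d]=0x2a

MEM[0x17,0x04,0x08,0x19,0x1d] = 2a 3b 5b 9b 2a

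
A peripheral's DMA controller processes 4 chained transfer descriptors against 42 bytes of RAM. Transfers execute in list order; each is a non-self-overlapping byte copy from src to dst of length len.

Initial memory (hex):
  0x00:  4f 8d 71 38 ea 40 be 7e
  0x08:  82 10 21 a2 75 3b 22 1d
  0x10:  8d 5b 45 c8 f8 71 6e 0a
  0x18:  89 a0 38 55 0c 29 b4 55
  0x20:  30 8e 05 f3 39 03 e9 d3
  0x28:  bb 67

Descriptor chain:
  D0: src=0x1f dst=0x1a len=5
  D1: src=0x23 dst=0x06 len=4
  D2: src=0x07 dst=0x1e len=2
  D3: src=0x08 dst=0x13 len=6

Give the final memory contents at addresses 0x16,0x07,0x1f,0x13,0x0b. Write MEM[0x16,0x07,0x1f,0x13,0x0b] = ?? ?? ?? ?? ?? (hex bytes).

MEM[0x16,0x07,0x1f,0x13,0x0b] = a2 39 03 03 a2

  after D0: wrote 5B at 0x1a = 55308e05f3
  after D1: wrote 4B at 0x06 = f33903e9
  after D2: wrote 2B at 0x1e = 3903
  after D3: wrote 6B at 0x13 = 03e921a2753b
query mem[0x16]=0xa2, mem[0x07]=0x39, mem[0x1f]=0x03, mem[0x13]=0x03, mem[0x0b]=0xa2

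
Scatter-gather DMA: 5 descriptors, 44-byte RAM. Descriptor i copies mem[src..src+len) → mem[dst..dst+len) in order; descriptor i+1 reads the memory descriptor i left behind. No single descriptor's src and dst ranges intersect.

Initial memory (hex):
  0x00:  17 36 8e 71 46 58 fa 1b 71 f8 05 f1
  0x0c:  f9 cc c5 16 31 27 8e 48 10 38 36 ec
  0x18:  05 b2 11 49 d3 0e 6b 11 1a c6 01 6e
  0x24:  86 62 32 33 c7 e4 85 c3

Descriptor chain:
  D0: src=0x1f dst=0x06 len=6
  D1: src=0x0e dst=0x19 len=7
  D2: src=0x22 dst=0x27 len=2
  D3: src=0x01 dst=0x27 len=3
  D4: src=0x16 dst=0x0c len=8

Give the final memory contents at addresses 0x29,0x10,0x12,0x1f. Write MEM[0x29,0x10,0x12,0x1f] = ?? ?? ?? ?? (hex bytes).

  after D0: wrote 6B at 0x06 = 111ac6016e86
  after D1: wrote 7B at 0x19 = c51631278e4810
  after D2: wrote 2B at 0x27 = 016e
  after D3: wrote 3B at 0x27 = 368e71
  after D4: wrote 8B at 0x0c = 36ec05c51631278e
query mem[0x29]=0x71, mem[0x10]=0x16, mem[0x12]=0x27, mem[0x1f]=0x10

MEM[0x29,0x10,0x12,0x1f] = 71 16 27 10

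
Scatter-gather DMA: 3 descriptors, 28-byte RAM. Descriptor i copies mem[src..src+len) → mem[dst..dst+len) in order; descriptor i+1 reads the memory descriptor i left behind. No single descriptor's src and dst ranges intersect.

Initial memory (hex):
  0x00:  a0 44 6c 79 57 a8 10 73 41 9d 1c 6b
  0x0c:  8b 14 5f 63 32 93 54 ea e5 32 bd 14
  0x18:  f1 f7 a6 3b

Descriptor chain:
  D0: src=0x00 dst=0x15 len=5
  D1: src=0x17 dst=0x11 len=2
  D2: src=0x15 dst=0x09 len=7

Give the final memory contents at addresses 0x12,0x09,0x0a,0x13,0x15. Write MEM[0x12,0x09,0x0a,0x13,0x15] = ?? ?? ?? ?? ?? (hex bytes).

MEM[0x12,0x09,0x0a,0x13,0x15] = 79 a0 44 ea a0

#0 dst[0x15+5] := {0xa0,0x44,0x6c,0x79,0x57}
#1 dst[0x11+2] := {0x6c,0x79}
#2 dst[0x09+7] := {0xa0,0x44,0x6c,0x79,0x57,0xa6,0x3b}
query mem[0x12]=0x79, mem[0x09]=0xa0, mem[0x0a]=0x44, mem[0x13]=0xea, mem[0x15]=0xa0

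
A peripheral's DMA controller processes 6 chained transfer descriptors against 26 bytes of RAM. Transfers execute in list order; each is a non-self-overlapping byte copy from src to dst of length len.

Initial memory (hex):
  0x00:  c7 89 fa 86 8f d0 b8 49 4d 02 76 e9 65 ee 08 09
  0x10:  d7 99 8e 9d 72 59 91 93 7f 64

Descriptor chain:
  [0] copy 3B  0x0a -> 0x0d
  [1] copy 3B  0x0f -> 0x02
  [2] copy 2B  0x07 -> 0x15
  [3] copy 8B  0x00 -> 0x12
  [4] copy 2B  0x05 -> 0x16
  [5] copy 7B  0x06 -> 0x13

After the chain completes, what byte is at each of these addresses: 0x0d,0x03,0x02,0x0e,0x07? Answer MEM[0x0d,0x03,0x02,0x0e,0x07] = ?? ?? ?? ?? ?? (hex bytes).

D0: mem[0x0d..0x0f] <- [76 e9 65]
D1: mem[0x02..0x04] <- [65 d7 99]
D2: mem[0x15..0x16] <- [49 4d]
D3: mem[0x12..0x19] <- [c7 89 65 d7 99 d0 b8 49]
D4: mem[0x16..0x17] <- [d0 b8]
D5: mem[0x13..0x19] <- [b8 49 4d 02 76 e9 65]
query mem[0x0d]=0x76, mem[0x03]=0xd7, mem[0x02]=0x65, mem[0x0e]=0xe9, mem[0x07]=0x49

MEM[0x0d,0x03,0x02,0x0e,0x07] = 76 d7 65 e9 49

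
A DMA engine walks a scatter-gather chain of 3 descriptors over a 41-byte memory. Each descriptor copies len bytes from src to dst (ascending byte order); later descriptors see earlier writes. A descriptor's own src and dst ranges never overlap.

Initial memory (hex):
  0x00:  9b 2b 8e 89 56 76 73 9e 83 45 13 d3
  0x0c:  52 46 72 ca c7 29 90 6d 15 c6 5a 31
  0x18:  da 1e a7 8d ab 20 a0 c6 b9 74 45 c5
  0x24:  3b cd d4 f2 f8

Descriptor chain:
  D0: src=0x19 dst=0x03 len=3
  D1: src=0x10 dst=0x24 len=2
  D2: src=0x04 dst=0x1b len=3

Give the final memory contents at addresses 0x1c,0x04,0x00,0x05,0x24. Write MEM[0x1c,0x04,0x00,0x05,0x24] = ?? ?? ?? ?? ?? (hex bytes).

MEM[0x1c,0x04,0x00,0x05,0x24] = 8d a7 9b 8d c7

D0: mem[0x03..0x05] <- [1e a7 8d]
D1: mem[0x24..0x25] <- [c7 29]
D2: mem[0x1b..0x1d] <- [a7 8d 73]
query mem[0x1c]=0x8d, mem[0x04]=0xa7, mem[0x00]=0x9b, mem[0x05]=0x8d, mem[0x24]=0xc7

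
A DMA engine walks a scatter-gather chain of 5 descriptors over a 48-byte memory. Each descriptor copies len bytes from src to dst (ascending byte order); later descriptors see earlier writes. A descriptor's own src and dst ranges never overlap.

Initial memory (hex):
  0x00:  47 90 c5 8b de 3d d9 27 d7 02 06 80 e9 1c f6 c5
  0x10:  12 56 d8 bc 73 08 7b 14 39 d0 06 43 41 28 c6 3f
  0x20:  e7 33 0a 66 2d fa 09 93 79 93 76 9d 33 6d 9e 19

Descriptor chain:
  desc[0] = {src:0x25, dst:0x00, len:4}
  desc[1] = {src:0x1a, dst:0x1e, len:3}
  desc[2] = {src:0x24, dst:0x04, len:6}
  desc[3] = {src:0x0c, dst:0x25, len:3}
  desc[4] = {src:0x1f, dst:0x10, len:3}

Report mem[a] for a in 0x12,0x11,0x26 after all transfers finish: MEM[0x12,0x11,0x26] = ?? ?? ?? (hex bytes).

MEM[0x12,0x11,0x26] = 33 41 1c

[0] 0x25->0x00 len=4 : fa 09 93 79
[1] 0x1a->0x1e len=3 : 06 43 41
[2] 0x24->0x04 len=6 : 2d fa 09 93 79 93
[3] 0x0c->0x25 len=3 : e9 1c f6
[4] 0x1f->0x10 len=3 : 43 41 33
query mem[0x12]=0x33, mem[0x11]=0x41, mem[0x26]=0x1c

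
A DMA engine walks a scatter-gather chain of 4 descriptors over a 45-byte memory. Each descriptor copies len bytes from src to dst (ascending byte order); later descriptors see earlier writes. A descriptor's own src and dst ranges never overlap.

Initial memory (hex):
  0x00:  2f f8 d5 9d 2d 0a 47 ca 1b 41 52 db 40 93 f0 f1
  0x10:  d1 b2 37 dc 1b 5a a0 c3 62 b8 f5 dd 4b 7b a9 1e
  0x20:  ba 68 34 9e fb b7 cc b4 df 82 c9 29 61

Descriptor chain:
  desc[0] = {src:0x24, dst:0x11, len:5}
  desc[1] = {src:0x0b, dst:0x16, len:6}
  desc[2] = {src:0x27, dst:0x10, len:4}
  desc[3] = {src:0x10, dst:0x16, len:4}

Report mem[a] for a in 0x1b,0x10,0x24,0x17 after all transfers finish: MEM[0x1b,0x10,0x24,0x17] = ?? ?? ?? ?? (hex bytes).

  after D0: wrote 5B at 0x11 = fbb7ccb4df
  after D1: wrote 6B at 0x16 = db4093f0f1d1
  after D2: wrote 4B at 0x10 = b4df82c9
  after D3: wrote 4B at 0x16 = b4df82c9
query mem[0x1b]=0xd1, mem[0x10]=0xb4, mem[0x24]=0xfb, mem[0x17]=0xdf

MEM[0x1b,0x10,0x24,0x17] = d1 b4 fb df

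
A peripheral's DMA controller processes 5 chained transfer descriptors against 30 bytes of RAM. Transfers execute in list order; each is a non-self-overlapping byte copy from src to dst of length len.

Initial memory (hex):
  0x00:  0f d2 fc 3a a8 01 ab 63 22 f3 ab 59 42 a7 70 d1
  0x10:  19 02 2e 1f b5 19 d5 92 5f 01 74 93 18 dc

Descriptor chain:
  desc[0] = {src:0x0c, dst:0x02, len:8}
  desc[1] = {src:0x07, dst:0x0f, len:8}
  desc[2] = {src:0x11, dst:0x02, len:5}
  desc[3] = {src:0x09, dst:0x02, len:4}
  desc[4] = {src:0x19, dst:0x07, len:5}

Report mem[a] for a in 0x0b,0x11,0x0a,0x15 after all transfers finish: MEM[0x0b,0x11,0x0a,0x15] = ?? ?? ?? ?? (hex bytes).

MEM[0x0b,0x11,0x0a,0x15] = dc 1f 18 a7

D0: mem[0x02..0x09] <- [42 a7 70 d1 19 02 2e 1f]
D1: mem[0x0f..0x16] <- [02 2e 1f ab 59 42 a7 70]
D2: mem[0x02..0x06] <- [1f ab 59 42 a7]
D3: mem[0x02..0x05] <- [1f ab 59 42]
D4: mem[0x07..0x0b] <- [01 74 93 18 dc]
query mem[0x0b]=0xdc, mem[0x11]=0x1f, mem[0x0a]=0x18, mem[0x15]=0xa7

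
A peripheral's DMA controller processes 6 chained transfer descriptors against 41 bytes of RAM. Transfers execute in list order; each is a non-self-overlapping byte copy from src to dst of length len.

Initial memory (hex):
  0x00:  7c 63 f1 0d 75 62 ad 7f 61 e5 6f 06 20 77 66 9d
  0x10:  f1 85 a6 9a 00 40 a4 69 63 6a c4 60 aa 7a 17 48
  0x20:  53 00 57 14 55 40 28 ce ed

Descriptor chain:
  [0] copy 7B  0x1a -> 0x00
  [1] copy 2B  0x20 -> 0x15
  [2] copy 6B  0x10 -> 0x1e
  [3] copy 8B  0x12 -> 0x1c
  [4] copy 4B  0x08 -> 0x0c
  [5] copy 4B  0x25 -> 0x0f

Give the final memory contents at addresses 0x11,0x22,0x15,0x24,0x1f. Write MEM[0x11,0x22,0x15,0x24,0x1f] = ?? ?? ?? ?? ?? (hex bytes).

  after D0: wrote 7B at 0x00 = c460aa7a174853
  after D1: wrote 2B at 0x15 = 5300
  after D2: wrote 6B at 0x1e = f185a69a0053
  after D3: wrote 8B at 0x1c = a69a00530069636a
  after D4: wrote 4B at 0x0c = 61e56f06
  after D5: wrote 4B at 0x0f = 4028ceed
query mem[0x11]=0xce, mem[0x22]=0x63, mem[0x15]=0x53, mem[0x24]=0x55, mem[0x1f]=0x53

MEM[0x11,0x22,0x15,0x24,0x1f] = ce 63 53 55 53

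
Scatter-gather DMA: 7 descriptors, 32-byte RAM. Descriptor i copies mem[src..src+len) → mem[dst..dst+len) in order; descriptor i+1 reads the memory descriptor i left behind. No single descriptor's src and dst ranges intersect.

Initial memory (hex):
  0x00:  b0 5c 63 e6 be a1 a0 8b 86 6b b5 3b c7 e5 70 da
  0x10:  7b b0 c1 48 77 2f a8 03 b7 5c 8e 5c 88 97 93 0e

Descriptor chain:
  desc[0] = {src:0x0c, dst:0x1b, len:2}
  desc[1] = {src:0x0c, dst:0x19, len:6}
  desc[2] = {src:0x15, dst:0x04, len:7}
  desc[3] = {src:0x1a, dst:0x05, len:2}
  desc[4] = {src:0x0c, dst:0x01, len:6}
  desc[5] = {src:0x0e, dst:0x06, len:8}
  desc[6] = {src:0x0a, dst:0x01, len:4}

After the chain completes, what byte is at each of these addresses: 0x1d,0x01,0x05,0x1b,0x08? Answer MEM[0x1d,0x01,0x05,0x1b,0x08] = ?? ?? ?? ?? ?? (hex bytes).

MEM[0x1d,0x01,0x05,0x1b,0x08] = 7b c1 7b 70 7b

  after D0: wrote 2B at 0x1b = c7e5
  after D1: wrote 6B at 0x19 = c7e570da7bb0
  after D2: wrote 7B at 0x04 = 2fa803b7c7e570
  after D3: wrote 2B at 0x05 = e570
  after D4: wrote 6B at 0x01 = c7e570da7bb0
  after D5: wrote 8B at 0x06 = 70da7bb0c148772f
  after D6: wrote 4B at 0x01 = c148772f
query mem[0x1d]=0x7b, mem[0x01]=0xc1, mem[0x05]=0x7b, mem[0x1b]=0x70, mem[0x08]=0x7b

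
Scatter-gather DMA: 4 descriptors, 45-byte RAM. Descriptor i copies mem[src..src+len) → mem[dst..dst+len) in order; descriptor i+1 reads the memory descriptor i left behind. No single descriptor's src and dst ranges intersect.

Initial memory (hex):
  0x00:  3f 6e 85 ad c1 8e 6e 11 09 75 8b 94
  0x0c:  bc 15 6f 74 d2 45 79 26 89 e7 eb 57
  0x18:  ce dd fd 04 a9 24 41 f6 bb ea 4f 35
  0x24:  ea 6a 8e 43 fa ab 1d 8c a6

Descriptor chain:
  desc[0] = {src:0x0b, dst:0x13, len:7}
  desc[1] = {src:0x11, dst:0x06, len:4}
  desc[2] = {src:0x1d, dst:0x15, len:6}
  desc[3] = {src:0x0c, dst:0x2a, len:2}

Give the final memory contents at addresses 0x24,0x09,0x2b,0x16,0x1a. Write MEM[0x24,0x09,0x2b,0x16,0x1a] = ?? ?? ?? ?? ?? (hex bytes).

MEM[0x24,0x09,0x2b,0x16,0x1a] = ea bc 15 41 4f

  after D0: wrote 7B at 0x13 = 94bc156f74d245
  after D1: wrote 4B at 0x06 = 457994bc
  after D2: wrote 6B at 0x15 = 2441f6bbea4f
  after D3: wrote 2B at 0x2a = bc15
query mem[0x24]=0xea, mem[0x09]=0xbc, mem[0x2b]=0x15, mem[0x16]=0x41, mem[0x1a]=0x4f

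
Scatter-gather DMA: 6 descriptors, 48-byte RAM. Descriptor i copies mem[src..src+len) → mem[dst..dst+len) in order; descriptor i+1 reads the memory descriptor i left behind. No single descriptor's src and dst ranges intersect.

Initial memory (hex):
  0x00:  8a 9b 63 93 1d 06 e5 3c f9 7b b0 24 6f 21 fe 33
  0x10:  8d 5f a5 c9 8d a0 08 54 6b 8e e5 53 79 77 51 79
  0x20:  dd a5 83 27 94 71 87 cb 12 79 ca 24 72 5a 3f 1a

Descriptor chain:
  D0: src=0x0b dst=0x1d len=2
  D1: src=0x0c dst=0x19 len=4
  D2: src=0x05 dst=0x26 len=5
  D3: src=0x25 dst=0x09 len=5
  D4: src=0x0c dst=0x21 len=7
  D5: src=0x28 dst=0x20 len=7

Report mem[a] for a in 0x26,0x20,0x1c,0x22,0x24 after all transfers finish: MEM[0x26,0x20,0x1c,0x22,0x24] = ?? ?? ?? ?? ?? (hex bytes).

MEM[0x26,0x20,0x1c,0x22,0x24] = 3f 3c 33 7b 72

[0] 0x0b->0x1d len=2 : 24 6f
[1] 0x0c->0x19 len=4 : 6f 21 fe 33
[2] 0x05->0x26 len=5 : 06 e5 3c f9 7b
[3] 0x25->0x09 len=5 : 71 06 e5 3c f9
[4] 0x0c->0x21 len=7 : 3c f9 fe 33 8d 5f a5
[5] 0x28->0x20 len=7 : 3c f9 7b 24 72 5a 3f
query mem[0x26]=0x3f, mem[0x20]=0x3c, mem[0x1c]=0x33, mem[0x22]=0x7b, mem[0x24]=0x72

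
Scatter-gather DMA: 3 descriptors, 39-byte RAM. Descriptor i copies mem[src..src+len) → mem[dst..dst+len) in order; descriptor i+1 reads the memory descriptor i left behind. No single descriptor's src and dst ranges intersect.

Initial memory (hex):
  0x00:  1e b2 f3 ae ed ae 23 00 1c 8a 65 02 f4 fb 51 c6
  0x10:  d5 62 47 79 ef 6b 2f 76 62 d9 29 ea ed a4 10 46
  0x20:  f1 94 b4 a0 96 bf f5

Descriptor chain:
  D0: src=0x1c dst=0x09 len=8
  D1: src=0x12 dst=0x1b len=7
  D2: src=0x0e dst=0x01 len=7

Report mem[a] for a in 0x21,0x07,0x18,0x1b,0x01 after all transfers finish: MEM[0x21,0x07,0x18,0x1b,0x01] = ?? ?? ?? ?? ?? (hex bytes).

MEM[0x21,0x07,0x18,0x1b,0x01] = 62 ef 62 47 94

#0 dst[0x09+8] := {0xed,0xa4,0x10,0x46,0xf1,0x94,0xb4,0xa0}
#1 dst[0x1b+7] := {0x47,0x79,0xef,0x6b,0x2f,0x76,0x62}
#2 dst[0x01+7] := {0x94,0xb4,0xa0,0x62,0x47,0x79,0xef}
query mem[0x21]=0x62, mem[0x07]=0xef, mem[0x18]=0x62, mem[0x1b]=0x47, mem[0x01]=0x94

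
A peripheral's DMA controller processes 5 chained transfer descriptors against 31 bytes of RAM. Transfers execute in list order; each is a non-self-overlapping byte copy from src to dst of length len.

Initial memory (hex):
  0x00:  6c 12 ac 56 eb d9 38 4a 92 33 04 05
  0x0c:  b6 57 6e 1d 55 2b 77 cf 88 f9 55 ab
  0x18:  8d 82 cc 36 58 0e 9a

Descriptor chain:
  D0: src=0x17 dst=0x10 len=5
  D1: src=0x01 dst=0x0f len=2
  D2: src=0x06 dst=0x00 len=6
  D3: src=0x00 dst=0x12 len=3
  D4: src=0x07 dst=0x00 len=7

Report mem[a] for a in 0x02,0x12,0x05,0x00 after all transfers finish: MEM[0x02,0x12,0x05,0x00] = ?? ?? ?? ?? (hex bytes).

MEM[0x02,0x12,0x05,0x00] = 33 38 b6 4a

#0 dst[0x10+5] := {0xab,0x8d,0x82,0xcc,0x36}
#1 dst[0x0f+2] := {0x12,0xac}
#2 dst[0x00+6] := {0x38,0x4a,0x92,0x33,0x04,0x05}
#3 dst[0x12+3] := {0x38,0x4a,0x92}
#4 dst[0x00+7] := {0x4a,0x92,0x33,0x04,0x05,0xb6,0x57}
query mem[0x02]=0x33, mem[0x12]=0x38, mem[0x05]=0xb6, mem[0x00]=0x4a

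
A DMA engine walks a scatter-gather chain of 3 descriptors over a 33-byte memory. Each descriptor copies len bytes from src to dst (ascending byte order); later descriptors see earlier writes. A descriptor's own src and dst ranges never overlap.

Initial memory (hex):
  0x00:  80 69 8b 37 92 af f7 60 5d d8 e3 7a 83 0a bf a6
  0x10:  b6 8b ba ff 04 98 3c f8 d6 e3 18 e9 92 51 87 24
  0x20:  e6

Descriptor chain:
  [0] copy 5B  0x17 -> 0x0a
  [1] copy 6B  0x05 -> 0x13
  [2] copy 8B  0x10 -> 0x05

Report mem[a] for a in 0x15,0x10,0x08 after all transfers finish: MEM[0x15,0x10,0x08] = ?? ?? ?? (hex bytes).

  after D0: wrote 5B at 0x0a = f8d6e318e9
  after D1: wrote 6B at 0x13 = aff7605dd8f8
  after D2: wrote 8B at 0x05 = b68bbaaff7605dd8
query mem[0x15]=0x60, mem[0x10]=0xb6, mem[0x08]=0xaf

MEM[0x15,0x10,0x08] = 60 b6 af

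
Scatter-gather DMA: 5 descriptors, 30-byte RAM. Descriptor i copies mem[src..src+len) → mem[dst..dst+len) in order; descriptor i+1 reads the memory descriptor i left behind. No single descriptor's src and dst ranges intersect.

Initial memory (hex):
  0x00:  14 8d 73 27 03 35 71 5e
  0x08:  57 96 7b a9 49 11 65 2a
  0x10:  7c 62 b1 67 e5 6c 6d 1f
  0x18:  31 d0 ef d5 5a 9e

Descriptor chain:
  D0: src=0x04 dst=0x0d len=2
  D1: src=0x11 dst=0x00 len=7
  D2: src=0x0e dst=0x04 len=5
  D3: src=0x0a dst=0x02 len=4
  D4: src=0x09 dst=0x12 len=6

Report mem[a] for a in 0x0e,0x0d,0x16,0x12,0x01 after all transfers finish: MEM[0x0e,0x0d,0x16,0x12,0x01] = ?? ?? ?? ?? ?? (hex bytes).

MEM[0x0e,0x0d,0x16,0x12,0x01] = 35 03 03 96 b1

[0] 0x04->0x0d len=2 : 03 35
[1] 0x11->0x00 len=7 : 62 b1 67 e5 6c 6d 1f
[2] 0x0e->0x04 len=5 : 35 2a 7c 62 b1
[3] 0x0a->0x02 len=4 : 7b a9 49 03
[4] 0x09->0x12 len=6 : 96 7b a9 49 03 35
query mem[0x0e]=0x35, mem[0x0d]=0x03, mem[0x16]=0x03, mem[0x12]=0x96, mem[0x01]=0xb1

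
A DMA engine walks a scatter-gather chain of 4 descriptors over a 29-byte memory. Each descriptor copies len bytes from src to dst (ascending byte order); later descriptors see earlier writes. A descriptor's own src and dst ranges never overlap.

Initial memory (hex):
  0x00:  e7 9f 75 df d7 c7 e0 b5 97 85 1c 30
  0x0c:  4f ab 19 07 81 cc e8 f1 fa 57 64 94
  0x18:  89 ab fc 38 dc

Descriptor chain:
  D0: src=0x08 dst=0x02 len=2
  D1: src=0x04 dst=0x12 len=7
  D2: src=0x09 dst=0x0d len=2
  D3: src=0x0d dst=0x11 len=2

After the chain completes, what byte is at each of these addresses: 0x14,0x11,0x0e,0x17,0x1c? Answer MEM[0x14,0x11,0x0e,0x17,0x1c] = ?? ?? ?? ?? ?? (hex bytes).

[0] 0x08->0x02 len=2 : 97 85
[1] 0x04->0x12 len=7 : d7 c7 e0 b5 97 85 1c
[2] 0x09->0x0d len=2 : 85 1c
[3] 0x0d->0x11 len=2 : 85 1c
query mem[0x14]=0xe0, mem[0x11]=0x85, mem[0x0e]=0x1c, mem[0x17]=0x85, mem[0x1c]=0xdc

MEM[0x14,0x11,0x0e,0x17,0x1c] = e0 85 1c 85 dc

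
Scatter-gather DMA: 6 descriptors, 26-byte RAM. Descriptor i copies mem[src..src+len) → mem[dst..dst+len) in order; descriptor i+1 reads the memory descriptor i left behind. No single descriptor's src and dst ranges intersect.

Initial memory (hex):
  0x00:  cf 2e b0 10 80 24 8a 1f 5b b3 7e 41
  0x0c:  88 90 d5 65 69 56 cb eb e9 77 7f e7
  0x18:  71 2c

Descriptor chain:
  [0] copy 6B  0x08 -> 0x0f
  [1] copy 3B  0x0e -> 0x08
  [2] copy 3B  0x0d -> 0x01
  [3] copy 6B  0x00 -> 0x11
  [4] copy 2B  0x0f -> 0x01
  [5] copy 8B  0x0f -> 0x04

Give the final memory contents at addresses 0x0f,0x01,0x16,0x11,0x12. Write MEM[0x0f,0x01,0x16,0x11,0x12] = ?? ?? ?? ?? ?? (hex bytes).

  after D0: wrote 6B at 0x0f = 5bb37e418890
  after D1: wrote 3B at 0x08 = d55bb3
  after D2: wrote 3B at 0x01 = 90d55b
  after D3: wrote 6B at 0x11 = cf90d55b8024
  after D4: wrote 2B at 0x01 = 5bb3
  after D5: wrote 8B at 0x04 = 5bb3cf90d55b8024
query mem[0x0f]=0x5b, mem[0x01]=0x5b, mem[0x16]=0x24, mem[0x11]=0xcf, mem[0x12]=0x90

MEM[0x0f,0x01,0x16,0x11,0x12] = 5b 5b 24 cf 90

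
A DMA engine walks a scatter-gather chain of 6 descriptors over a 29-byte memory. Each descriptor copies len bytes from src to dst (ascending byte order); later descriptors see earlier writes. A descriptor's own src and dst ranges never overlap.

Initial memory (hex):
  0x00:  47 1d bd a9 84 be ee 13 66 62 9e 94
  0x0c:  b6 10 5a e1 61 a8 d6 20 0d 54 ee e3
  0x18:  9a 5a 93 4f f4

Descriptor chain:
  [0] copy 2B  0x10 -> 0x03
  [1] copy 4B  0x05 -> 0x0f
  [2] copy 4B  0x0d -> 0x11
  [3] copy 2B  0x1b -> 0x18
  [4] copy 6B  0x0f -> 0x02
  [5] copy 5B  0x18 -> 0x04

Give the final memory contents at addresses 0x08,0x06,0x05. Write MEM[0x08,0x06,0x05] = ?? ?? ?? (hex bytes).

MEM[0x08,0x06,0x05] = f4 93 f4

[0] 0x10->0x03 len=2 : 61 a8
[1] 0x05->0x0f len=4 : be ee 13 66
[2] 0x0d->0x11 len=4 : 10 5a be ee
[3] 0x1b->0x18 len=2 : 4f f4
[4] 0x0f->0x02 len=6 : be ee 10 5a be ee
[5] 0x18->0x04 len=5 : 4f f4 93 4f f4
query mem[0x08]=0xf4, mem[0x06]=0x93, mem[0x05]=0xf4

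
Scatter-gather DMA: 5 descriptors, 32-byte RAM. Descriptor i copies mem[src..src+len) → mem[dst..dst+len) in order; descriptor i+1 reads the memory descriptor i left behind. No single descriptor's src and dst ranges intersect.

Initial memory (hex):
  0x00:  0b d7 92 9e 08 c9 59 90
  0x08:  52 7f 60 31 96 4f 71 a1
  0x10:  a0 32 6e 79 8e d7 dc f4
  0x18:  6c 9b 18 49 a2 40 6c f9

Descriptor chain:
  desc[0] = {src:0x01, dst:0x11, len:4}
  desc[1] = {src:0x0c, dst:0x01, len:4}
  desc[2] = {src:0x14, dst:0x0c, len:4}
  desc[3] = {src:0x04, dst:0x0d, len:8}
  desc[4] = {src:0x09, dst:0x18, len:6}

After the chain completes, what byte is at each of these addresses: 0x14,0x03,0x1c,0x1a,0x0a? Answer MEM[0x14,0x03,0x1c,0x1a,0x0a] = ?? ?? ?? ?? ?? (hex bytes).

MEM[0x14,0x03,0x1c,0x1a,0x0a] = 31 71 a1 31 60

[0] 0x01->0x11 len=4 : d7 92 9e 08
[1] 0x0c->0x01 len=4 : 96 4f 71 a1
[2] 0x14->0x0c len=4 : 08 d7 dc f4
[3] 0x04->0x0d len=8 : a1 c9 59 90 52 7f 60 31
[4] 0x09->0x18 len=6 : 7f 60 31 08 a1 c9
query mem[0x14]=0x31, mem[0x03]=0x71, mem[0x1c]=0xa1, mem[0x1a]=0x31, mem[0x0a]=0x60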